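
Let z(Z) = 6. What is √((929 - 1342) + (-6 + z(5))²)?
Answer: I*√413 ≈ 20.322*I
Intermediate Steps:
√((929 - 1342) + (-6 + z(5))²) = √((929 - 1342) + (-6 + 6)²) = √(-413 + 0²) = √(-413 + 0) = √(-413) = I*√413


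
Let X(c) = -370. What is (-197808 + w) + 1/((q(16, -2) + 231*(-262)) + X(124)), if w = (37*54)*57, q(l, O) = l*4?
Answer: -5104807417/60828 ≈ -83922.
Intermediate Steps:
q(l, O) = 4*l
w = 113886 (w = 1998*57 = 113886)
(-197808 + w) + 1/((q(16, -2) + 231*(-262)) + X(124)) = (-197808 + 113886) + 1/((4*16 + 231*(-262)) - 370) = -83922 + 1/((64 - 60522) - 370) = -83922 + 1/(-60458 - 370) = -83922 + 1/(-60828) = -83922 - 1/60828 = -5104807417/60828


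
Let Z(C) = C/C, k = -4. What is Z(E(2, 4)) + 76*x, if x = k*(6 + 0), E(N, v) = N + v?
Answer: -1823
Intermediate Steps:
Z(C) = 1
x = -24 (x = -4*(6 + 0) = -4*6 = -24)
Z(E(2, 4)) + 76*x = 1 + 76*(-24) = 1 - 1824 = -1823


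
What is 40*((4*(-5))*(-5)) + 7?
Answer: 4007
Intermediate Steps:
40*((4*(-5))*(-5)) + 7 = 40*(-20*(-5)) + 7 = 40*100 + 7 = 4000 + 7 = 4007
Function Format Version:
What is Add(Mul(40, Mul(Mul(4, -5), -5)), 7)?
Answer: 4007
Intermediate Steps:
Add(Mul(40, Mul(Mul(4, -5), -5)), 7) = Add(Mul(40, Mul(-20, -5)), 7) = Add(Mul(40, 100), 7) = Add(4000, 7) = 4007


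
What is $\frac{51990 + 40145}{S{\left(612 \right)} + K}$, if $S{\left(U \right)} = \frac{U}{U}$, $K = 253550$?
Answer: $\frac{92135}{253551} \approx 0.36338$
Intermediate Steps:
$S{\left(U \right)} = 1$
$\frac{51990 + 40145}{S{\left(612 \right)} + K} = \frac{51990 + 40145}{1 + 253550} = \frac{92135}{253551}$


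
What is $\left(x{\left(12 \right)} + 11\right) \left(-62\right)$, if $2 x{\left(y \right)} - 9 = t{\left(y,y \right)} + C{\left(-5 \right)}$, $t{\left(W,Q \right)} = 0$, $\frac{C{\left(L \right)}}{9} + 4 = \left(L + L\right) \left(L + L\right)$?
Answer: $-27745$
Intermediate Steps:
$C{\left(L \right)} = -36 + 36 L^{2}$ ($C{\left(L \right)} = -36 + 9 \left(L + L\right) \left(L + L\right) = -36 + 9 \cdot 2 L 2 L = -36 + 9 \cdot 4 L^{2} = -36 + 36 L^{2}$)
$x{\left(y \right)} = \frac{873}{2}$ ($x{\left(y \right)} = \frac{9}{2} + \frac{0 - \left(36 - 36 \left(-5\right)^{2}\right)}{2} = \frac{9}{2} + \frac{0 + \left(-36 + 36 \cdot 25\right)}{2} = \frac{9}{2} + \frac{0 + \left(-36 + 900\right)}{2} = \frac{9}{2} + \frac{0 + 864}{2} = \frac{9}{2} + \frac{1}{2} \cdot 864 = \frac{9}{2} + 432 = \frac{873}{2}$)
$\left(x{\left(12 \right)} + 11\right) \left(-62\right) = \left(\frac{873}{2} + 11\right) \left(-62\right) = \frac{895}{2} \left(-62\right) = -27745$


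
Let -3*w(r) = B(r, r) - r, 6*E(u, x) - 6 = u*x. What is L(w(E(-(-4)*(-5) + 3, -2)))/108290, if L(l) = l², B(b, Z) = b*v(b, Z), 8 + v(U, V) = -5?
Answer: 160/17901 ≈ 0.0089380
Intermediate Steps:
v(U, V) = -13 (v(U, V) = -8 - 5 = -13)
B(b, Z) = -13*b (B(b, Z) = b*(-13) = -13*b)
E(u, x) = 1 + u*x/6 (E(u, x) = 1 + (u*x)/6 = 1 + u*x/6)
w(r) = 14*r/3 (w(r) = -(-13*r - r)/3 = -(-14)*r/3 = 14*r/3)
L(w(E(-(-4)*(-5) + 3, -2)))/108290 = (14*(1 + (⅙)*(-(-4)*(-5) + 3)*(-2))/3)²/108290 = (14*(1 + (⅙)*(-4*5 + 3)*(-2))/3)²*(1/108290) = (14*(1 + (⅙)*(-20 + 3)*(-2))/3)²*(1/108290) = (14*(1 + (⅙)*(-17)*(-2))/3)²*(1/108290) = (14*(1 + 17/3)/3)²*(1/108290) = ((14/3)*(20/3))²*(1/108290) = (280/9)²*(1/108290) = (78400/81)*(1/108290) = 160/17901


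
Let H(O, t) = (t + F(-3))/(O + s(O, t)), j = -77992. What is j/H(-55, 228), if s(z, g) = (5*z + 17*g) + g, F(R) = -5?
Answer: -294341808/223 ≈ -1.3199e+6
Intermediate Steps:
s(z, g) = 5*z + 18*g
H(O, t) = (-5 + t)/(6*O + 18*t) (H(O, t) = (t - 5)/(O + (5*O + 18*t)) = (-5 + t)/(6*O + 18*t))
j/H(-55, 228) = -77992*6*(-55 + 3*228)/(-5 + 228) = -77992/((⅙)*223/(-55 + 684)) = -77992/((⅙)*223/629) = -77992/((⅙)*(1/629)*223) = -77992/223/3774 = -77992*3774/223 = -294341808/223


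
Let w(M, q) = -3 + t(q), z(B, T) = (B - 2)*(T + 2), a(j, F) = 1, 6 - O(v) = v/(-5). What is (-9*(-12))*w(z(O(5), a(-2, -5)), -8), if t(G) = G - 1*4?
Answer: -1620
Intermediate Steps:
O(v) = 6 + v/5 (O(v) = 6 - v/(-5) = 6 - v*(-1)/5 = 6 - (-1)*v/5 = 6 + v/5)
t(G) = -4 + G (t(G) = G - 4 = -4 + G)
z(B, T) = (-2 + B)*(2 + T)
w(M, q) = -7 + q (w(M, q) = -3 + (-4 + q) = -7 + q)
(-9*(-12))*w(z(O(5), a(-2, -5)), -8) = (-9*(-12))*(-7 - 8) = 108*(-15) = -1620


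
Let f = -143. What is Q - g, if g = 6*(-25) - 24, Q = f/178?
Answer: 30829/178 ≈ 173.20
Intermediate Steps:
Q = -143/178 ≈ -0.80337
g = -174 (g = -150 - 24 = -174)
Q - g = -143/178 - 1*(-174) = -143/178 + 174 = 30829/178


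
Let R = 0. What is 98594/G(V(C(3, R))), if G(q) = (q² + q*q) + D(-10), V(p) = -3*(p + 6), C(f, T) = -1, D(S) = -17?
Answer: 98594/433 ≈ 227.70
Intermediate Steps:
V(p) = -18 - 3*p (V(p) = -3*(6 + p) = -18 - 3*p)
G(q) = -17 + 2*q² (G(q) = (q² + q*q) - 17 = (q² + q²) - 17 = 2*q² - 17 = -17 + 2*q²)
98594/G(V(C(3, R))) = 98594/(-17 + 2*(-18 - 3*(-1))²) = 98594/(-17 + 2*(-18 + 3)²) = 98594/(-17 + 2*(-15)²) = 98594/(-17 + 2*225) = 98594/(-17 + 450) = 98594/433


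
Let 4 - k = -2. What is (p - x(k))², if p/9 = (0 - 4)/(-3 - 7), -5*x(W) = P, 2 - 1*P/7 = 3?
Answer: 121/25 ≈ 4.8400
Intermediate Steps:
P = -7 (P = 14 - 7*3 = 14 - 21 = -7)
k = 6 (k = 4 - 1*(-2) = 4 + 2 = 6)
x(W) = 7/5 (x(W) = -⅕*(-7) = 7/5)
p = 18/5 (p = 9*((0 - 4)/(-3 - 7)) = 9*(-4/(-10)) = 9*(-4*(-⅒)) = 9*(⅖) = 18/5 ≈ 3.6000)
(p - x(k))² = (18/5 - 1*7/5)² = (18/5 - 7/5)² = (11/5)² = 121/25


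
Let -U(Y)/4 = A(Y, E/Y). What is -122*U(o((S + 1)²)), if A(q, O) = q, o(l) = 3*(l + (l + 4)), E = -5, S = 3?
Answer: 52704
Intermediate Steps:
o(l) = 12 + 6*l (o(l) = 3*(l + (4 + l)) = 3*(4 + 2*l) = 12 + 6*l)
U(Y) = -4*Y
-122*U(o((S + 1)²)) = -(-488)*(12 + 6*(3 + 1)²) = -(-488)*(12 + 6*4²) = -(-488)*(12 + 6*16) = -(-488)*(12 + 96) = -(-488)*108 = -122*(-432) = 52704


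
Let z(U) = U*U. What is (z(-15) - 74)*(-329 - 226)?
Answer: -83805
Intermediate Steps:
z(U) = U**2
(z(-15) - 74)*(-329 - 226) = ((-15)**2 - 74)*(-329 - 226) = (225 - 74)*(-555) = 151*(-555) = -83805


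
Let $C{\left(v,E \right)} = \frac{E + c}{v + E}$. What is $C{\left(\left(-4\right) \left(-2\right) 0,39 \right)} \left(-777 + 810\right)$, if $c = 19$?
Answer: $\frac{638}{13} \approx 49.077$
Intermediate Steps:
$C{\left(v,E \right)} = \frac{19 + E}{E + v}$ ($C{\left(v,E \right)} = \frac{E + 19}{v + E} = \frac{19 + E}{E + v}$)
$C{\left(\left(-4\right) \left(-2\right) 0,39 \right)} \left(-777 + 810\right) = \frac{19 + 39}{39 + \left(-4\right) \left(-2\right) 0} \left(-777 + 810\right) = \frac{1}{39 + 8 \cdot 0} \cdot 58 \cdot 33 = \frac{1}{39 + 0} \cdot 58 \cdot 33 = \frac{1}{39} \cdot 58 \cdot 33 = \frac{58}{39} \cdot 33 = \frac{638}{13}$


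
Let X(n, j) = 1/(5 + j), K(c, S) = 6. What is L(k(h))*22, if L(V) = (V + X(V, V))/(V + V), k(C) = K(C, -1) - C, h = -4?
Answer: 1661/150 ≈ 11.073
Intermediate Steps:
k(C) = 6 - C
L(V) = (V + 1/(5 + V))/(2*V) (L(V) = (V + 1/(5 + V))/(V + V) = (V + 1/(5 + V))/((2*V)) = (V + 1/(5 + V))*(1/(2*V)) = (V + 1/(5 + V))/(2*V))
L(k(h))*22 = ((1 + (6 - 1*(-4))*(5 + (6 - 1*(-4))))/(2*(6 - 1*(-4))*(5 + (6 - 1*(-4)))))*22 = ((1 + (6 + 4)*(5 + (6 + 4)))/(2*(6 + 4)*(5 + (6 + 4))))*22 = ((½)*(1 + 10*(5 + 10))/(10*(5 + 10)))*22 = ((½)*(⅒)*(1 + 10*15)/15)*22 = ((½)*(⅒)*(1/15)*(1 + 150))*22 = ((½)*(⅒)*(1/15)*151)*22 = (151/300)*22 = 1661/150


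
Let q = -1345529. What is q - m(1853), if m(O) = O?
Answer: -1347382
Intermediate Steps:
q - m(1853) = -1345529 - 1*1853 = -1345529 - 1853 = -1347382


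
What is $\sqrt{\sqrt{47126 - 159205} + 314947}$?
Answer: $\sqrt{314947 + i \sqrt{112079}} \approx 561.2 + 0.298 i$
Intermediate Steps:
$\sqrt{\sqrt{47126 - 159205} + 314947} = \sqrt{\sqrt{-112079} + 314947} = \sqrt{i \sqrt{112079} + 314947} = \sqrt{314947 + i \sqrt{112079}}$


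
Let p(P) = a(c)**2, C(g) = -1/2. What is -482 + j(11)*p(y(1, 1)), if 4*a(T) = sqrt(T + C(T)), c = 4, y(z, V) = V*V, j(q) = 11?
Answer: -15347/32 ≈ -479.59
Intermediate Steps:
C(g) = -1/2 (C(g) = -1*1/2 = -1/2)
y(z, V) = V**2
a(T) = sqrt(-1/2 + T)/4 (a(T) = sqrt(T - 1/2)/4 = sqrt(-1/2 + T)/4)
p(P) = 7/32 (p(P) = (sqrt(-2 + 4*4)/8)**2 = (sqrt(-2 + 16)/8)**2 = (sqrt(14)/8)**2 = 7/32)
-482 + j(11)*p(y(1, 1)) = -482 + 11*(7/32) = -482 + 77/32 = -15347/32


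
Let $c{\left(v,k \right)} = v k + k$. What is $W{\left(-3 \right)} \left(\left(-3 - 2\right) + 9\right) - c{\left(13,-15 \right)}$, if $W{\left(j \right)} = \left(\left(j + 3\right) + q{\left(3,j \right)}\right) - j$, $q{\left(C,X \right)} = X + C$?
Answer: $222$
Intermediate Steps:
$q{\left(C,X \right)} = C + X$
$W{\left(j \right)} = 6 + j$ ($W{\left(j \right)} = \left(\left(j + 3\right) + \left(3 + j\right)\right) - j = \left(\left(3 + j\right) + \left(3 + j\right)\right) - j = \left(6 + 2 j\right) - j = 6 + j$)
$c{\left(v,k \right)} = k + k v$ ($c{\left(v,k \right)} = k v + k = k + k v$)
$W{\left(-3 \right)} \left(\left(-3 - 2\right) + 9\right) - c{\left(13,-15 \right)} = \left(6 - 3\right) \left(\left(-3 - 2\right) + 9\right) - - 15 \left(1 + 13\right) = 3 \left(-5 + 9\right) - \left(-15\right) 14 = 3 \cdot 4 - -210 = 12 + 210 = 222$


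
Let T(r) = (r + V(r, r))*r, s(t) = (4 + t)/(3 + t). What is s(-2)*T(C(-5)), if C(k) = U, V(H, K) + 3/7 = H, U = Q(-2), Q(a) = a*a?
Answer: 424/7 ≈ 60.571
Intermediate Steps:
Q(a) = a²
U = 4 (U = (-2)² = 4)
V(H, K) = -3/7 + H
s(t) = (4 + t)/(3 + t)
C(k) = 4
T(r) = r*(-3/7 + 2*r) (T(r) = (r + (-3/7 + r))*r = (-3/7 + 2*r)*r = r*(-3/7 + 2*r))
s(-2)*T(C(-5)) = ((4 - 2)/(3 - 2))*((⅐)*4*(-3 + 14*4)) = (2/1)*((⅐)*4*(-3 + 56)) = (1*2)*((⅐)*4*53) = 2*(212/7) = 424/7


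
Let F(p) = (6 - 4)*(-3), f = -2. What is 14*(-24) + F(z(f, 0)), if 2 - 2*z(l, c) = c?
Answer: -342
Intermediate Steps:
z(l, c) = 1 - c/2
F(p) = -6 (F(p) = 2*(-3) = -6)
14*(-24) + F(z(f, 0)) = 14*(-24) - 6 = -336 - 6 = -342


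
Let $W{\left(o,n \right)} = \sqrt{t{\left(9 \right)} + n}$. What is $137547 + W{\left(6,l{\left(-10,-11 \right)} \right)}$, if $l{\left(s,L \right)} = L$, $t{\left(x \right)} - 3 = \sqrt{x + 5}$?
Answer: $137547 + \sqrt{-8 + \sqrt{14}} \approx 1.3755 \cdot 10^{5} + 2.0636 i$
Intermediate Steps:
$t{\left(x \right)} = 3 + \sqrt{5 + x}$ ($t{\left(x \right)} = 3 + \sqrt{x + 5} = 3 + \sqrt{5 + x}$)
$W{\left(o,n \right)} = \sqrt{3 + n + \sqrt{14}}$ ($W{\left(o,n \right)} = \sqrt{\left(3 + \sqrt{5 + 9}\right) + n} = \sqrt{\left(3 + \sqrt{14}\right) + n} = \sqrt{3 + n + \sqrt{14}}$)
$137547 + W{\left(6,l{\left(-10,-11 \right)} \right)} = 137547 + \sqrt{3 - 11 + \sqrt{14}} = 137547 + \sqrt{-8 + \sqrt{14}}$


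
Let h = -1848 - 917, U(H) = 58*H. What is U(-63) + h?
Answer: -6419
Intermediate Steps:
h = -2765
U(-63) + h = 58*(-63) - 2765 = -3654 - 2765 = -6419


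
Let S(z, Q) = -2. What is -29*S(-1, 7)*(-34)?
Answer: -1972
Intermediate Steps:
-29*S(-1, 7)*(-34) = -29*(-2)*(-34) = 58*(-34) = -1972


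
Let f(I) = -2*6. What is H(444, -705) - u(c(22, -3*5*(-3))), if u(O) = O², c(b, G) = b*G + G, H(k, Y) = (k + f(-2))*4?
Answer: -1069497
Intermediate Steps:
f(I) = -12
H(k, Y) = -48 + 4*k (H(k, Y) = (k - 12)*4 = (-12 + k)*4 = -48 + 4*k)
c(b, G) = G + G*b (c(b, G) = G*b + G = G + G*b)
H(444, -705) - u(c(22, -3*5*(-3))) = (-48 + 4*444) - ((-3*5*(-3))*(1 + 22))² = (-48 + 1776) - (-15*(-3)*23)² = 1728 - (45*23)² = 1728 - 1*1035² = 1728 - 1*1071225 = 1728 - 1071225 = -1069497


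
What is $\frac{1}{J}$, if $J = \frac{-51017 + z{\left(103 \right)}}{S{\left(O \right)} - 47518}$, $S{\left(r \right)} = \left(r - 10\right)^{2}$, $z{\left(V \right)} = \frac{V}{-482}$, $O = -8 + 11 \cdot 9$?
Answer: $\frac{19741274}{24590297} \approx 0.80281$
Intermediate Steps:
$O = 91$ ($O = -8 + 99 = 91$)
$z{\left(V \right)} = - \frac{V}{482}$ ($z{\left(V \right)} = V \left(- \frac{1}{482}\right) = - \frac{V}{482}$)
$S{\left(r \right)} = \left(-10 + r\right)^{2}$
$J = \frac{24590297}{19741274}$ ($J = \frac{-51017 - \frac{103}{482}}{\left(-10 + 91\right)^{2} - 47518} = \frac{-51017 - \frac{103}{482}}{81^{2} - 47518} = - \frac{24590297}{482 \left(6561 - 47518\right)} = - \frac{24590297}{482 \left(-40957\right)} = \left(- \frac{24590297}{482}\right) \left(- \frac{1}{40957}\right) = \frac{24590297}{19741274} \approx 1.2456$)
$\frac{1}{J} = \frac{1}{\frac{24590297}{19741274}} = \frac{19741274}{24590297}$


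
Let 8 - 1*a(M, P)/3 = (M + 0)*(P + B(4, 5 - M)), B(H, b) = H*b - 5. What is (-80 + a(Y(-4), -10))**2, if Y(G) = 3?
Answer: 49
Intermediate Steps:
B(H, b) = -5 + H*b
a(M, P) = 24 - 3*M*(15 + P - 4*M) (a(M, P) = 24 - 3*(M + 0)*(P + (-5 + 4*(5 - M))) = 24 - 3*M*(P + (-5 + (20 - 4*M))) = 24 - 3*M*(P + (15 - 4*M)) = 24 - 3*M*(15 + P - 4*M))
(-80 + a(Y(-4), -10))**2 = (-80 + (24 - 3*3*(-10) + 3*3*(-15 + 4*3)))**2 = (-80 + (24 + 90 + 3*3*(-15 + 12)))**2 = (-80 + (24 + 90 + 3*3*(-3)))**2 = (-80 + (24 + 90 - 27))**2 = (-80 + 87)**2 = 7**2 = 49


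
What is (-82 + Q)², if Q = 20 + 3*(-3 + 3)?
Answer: 3844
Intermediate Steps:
Q = 20 (Q = 20 + 3*0 = 20 + 0 = 20)
(-82 + Q)² = (-82 + 20)² = (-62)² = 3844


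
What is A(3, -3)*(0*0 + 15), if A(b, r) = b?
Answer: 45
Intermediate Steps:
A(3, -3)*(0*0 + 15) = 3*(0*0 + 15) = 3*(0 + 15) = 3*15 = 45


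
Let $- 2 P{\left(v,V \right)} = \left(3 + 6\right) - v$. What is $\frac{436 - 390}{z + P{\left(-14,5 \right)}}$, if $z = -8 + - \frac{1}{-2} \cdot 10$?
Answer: $- \frac{92}{29} \approx -3.1724$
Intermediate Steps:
$z = -3$ ($z = -8 + \left(-1\right) \left(- \frac{1}{2}\right) 10 = -8 + \frac{1}{2} \cdot 10 = -8 + 5 = -3$)
$P{\left(v,V \right)} = - \frac{9}{2} + \frac{v}{2}$ ($P{\left(v,V \right)} = - \frac{\left(3 + 6\right) - v}{2} = - \frac{9 - v}{2} = - \frac{9}{2} + \frac{v}{2}$)
$\frac{436 - 390}{z + P{\left(-14,5 \right)}} = \frac{436 - 390}{-3 + \left(- \frac{9}{2} + \frac{1}{2} \left(-14\right)\right)} = \frac{46}{-3 - \frac{23}{2}} = \frac{46}{- \frac{29}{2}} = 46 \left(- \frac{2}{29}\right) = - \frac{92}{29}$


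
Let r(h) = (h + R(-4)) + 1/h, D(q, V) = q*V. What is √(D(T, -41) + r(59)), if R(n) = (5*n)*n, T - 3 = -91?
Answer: √13043366/59 ≈ 61.213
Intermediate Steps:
T = -88 (T = 3 - 91 = -88)
R(n) = 5*n²
D(q, V) = V*q
r(h) = 80 + h + 1/h (r(h) = (h + 5*(-4)²) + 1/h = (h + 5*16) + 1/h = (h + 80) + 1/h = (80 + h) + 1/h = 80 + h + 1/h)
√(D(T, -41) + r(59)) = √(-41*(-88) + (80 + 59 + 1/59)) = √(3608 + (80 + 59 + 1/59)) = √(3608 + 8202/59) = √(221074/59) = √13043366/59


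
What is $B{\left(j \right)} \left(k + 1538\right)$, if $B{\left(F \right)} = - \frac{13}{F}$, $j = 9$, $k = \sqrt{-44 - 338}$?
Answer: $- \frac{19994}{9} - \frac{13 i \sqrt{382}}{9} \approx -2221.6 - 28.231 i$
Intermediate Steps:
$k = i \sqrt{382}$ ($k = \sqrt{-382} = i \sqrt{382} \approx 19.545 i$)
$B{\left(j \right)} \left(k + 1538\right) = - \frac{13}{9} \left(i \sqrt{382} + 1538\right) = \left(-13\right) \frac{1}{9} \left(1538 + i \sqrt{382}\right) = - \frac{13 \left(1538 + i \sqrt{382}\right)}{9} = - \frac{19994}{9} - \frac{13 i \sqrt{382}}{9}$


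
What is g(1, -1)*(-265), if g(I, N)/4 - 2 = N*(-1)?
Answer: -3180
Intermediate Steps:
g(I, N) = 8 - 4*N (g(I, N) = 8 + 4*(N*(-1)) = 8 + 4*(-N) = 8 - 4*N)
g(1, -1)*(-265) = (8 - 4*(-1))*(-265) = (8 + 4)*(-265) = 12*(-265) = -3180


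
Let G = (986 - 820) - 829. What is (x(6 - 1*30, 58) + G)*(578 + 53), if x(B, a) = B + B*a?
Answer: -1311849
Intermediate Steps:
G = -663 (G = 166 - 829 = -663)
(x(6 - 1*30, 58) + G)*(578 + 53) = ((6 - 1*30)*(1 + 58) - 663)*(578 + 53) = ((6 - 30)*59 - 663)*631 = (-24*59 - 663)*631 = (-1416 - 663)*631 = -2079*631 = -1311849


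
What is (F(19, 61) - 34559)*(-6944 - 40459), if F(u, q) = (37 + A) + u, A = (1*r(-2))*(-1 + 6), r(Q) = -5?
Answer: 1636730784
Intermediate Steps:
A = -25 (A = (1*(-5))*(-1 + 6) = -5*5 = -25)
F(u, q) = 12 + u (F(u, q) = (37 - 25) + u = 12 + u)
(F(19, 61) - 34559)*(-6944 - 40459) = ((12 + 19) - 34559)*(-6944 - 40459) = (31 - 34559)*(-47403) = -34528*(-47403) = 1636730784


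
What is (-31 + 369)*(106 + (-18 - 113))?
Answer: -8450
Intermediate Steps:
(-31 + 369)*(106 + (-18 - 113)) = 338*(106 - 131) = 338*(-25) = -8450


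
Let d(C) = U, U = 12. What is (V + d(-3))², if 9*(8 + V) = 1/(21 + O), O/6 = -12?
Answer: 3367225/210681 ≈ 15.983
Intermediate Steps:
O = -72 (O = 6*(-12) = -72)
d(C) = 12
V = -3673/459 (V = -8 + 1/(9*(21 - 72)) = -8 + (⅑)/(-51) = -8 + (⅑)*(-1/51) = -8 - 1/459 = -3673/459 ≈ -8.0022)
(V + d(-3))² = (-3673/459 + 12)² = (1835/459)² = 3367225/210681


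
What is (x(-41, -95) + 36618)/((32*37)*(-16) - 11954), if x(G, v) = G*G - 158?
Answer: -38141/30898 ≈ -1.2344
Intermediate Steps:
x(G, v) = -158 + G² (x(G, v) = G² - 158 = -158 + G²)
(x(-41, -95) + 36618)/((32*37)*(-16) - 11954) = ((-158 + (-41)²) + 36618)/((32*37)*(-16) - 11954) = ((-158 + 1681) + 36618)/(1184*(-16) - 11954) = (1523 + 36618)/(-18944 - 11954) = 38141/(-30898) = 38141*(-1/30898) = -38141/30898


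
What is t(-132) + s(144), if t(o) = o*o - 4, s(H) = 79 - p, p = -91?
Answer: 17590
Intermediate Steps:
s(H) = 170 (s(H) = 79 - 1*(-91) = 79 + 91 = 170)
t(o) = -4 + o**2 (t(o) = o**2 - 4 = -4 + o**2)
t(-132) + s(144) = (-4 + (-132)**2) + 170 = (-4 + 17424) + 170 = 17420 + 170 = 17590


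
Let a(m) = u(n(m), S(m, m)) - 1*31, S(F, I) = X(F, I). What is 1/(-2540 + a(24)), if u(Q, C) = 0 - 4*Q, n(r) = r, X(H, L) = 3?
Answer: -1/2667 ≈ -0.00037495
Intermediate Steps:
S(F, I) = 3
u(Q, C) = -4*Q
a(m) = -31 - 4*m (a(m) = -4*m - 1*31 = -4*m - 31 = -31 - 4*m)
1/(-2540 + a(24)) = 1/(-2540 + (-31 - 4*24)) = 1/(-2540 + (-31 - 96)) = 1/(-2540 - 127) = 1/(-2667) = -1/2667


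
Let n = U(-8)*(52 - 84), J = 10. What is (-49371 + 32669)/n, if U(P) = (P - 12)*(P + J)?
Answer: -8351/640 ≈ -13.048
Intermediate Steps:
U(P) = (-12 + P)*(10 + P) (U(P) = (P - 12)*(P + 10) = (-12 + P)*(10 + P))
n = 1280 (n = (-120 + (-8)² - 2*(-8))*(52 - 84) = (-120 + 64 + 16)*(-32) = -40*(-32) = 1280)
(-49371 + 32669)/n = (-49371 + 32669)/1280 = -16702*1/1280 = -8351/640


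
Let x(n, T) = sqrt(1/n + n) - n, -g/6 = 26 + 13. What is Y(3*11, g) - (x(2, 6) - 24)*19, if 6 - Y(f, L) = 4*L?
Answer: 1436 - 19*sqrt(10)/2 ≈ 1406.0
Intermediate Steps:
g = -234 (g = -6*(26 + 13) = -6*39 = -234)
x(n, T) = sqrt(n + 1/n) - n
Y(f, L) = 6 - 4*L
Y(3*11, g) - (x(2, 6) - 24)*19 = (6 - 4*(-234)) - ((sqrt(2 + 1/2) - 1*2) - 24)*19 = (6 + 936) - ((sqrt(2 + 1/2) - 2) - 24)*19 = 942 - ((sqrt(5/2) - 2) - 24)*19 = 942 - ((sqrt(10)/2 - 2) - 24)*19 = 942 - ((-2 + sqrt(10)/2) - 24)*19 = 942 - (-26 + sqrt(10)/2)*19 = 942 - (-494 + 19*sqrt(10)/2) = 942 + (494 - 19*sqrt(10)/2) = 1436 - 19*sqrt(10)/2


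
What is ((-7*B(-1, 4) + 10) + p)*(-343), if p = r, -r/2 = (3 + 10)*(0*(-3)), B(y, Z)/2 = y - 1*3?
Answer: -22638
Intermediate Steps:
B(y, Z) = -6 + 2*y (B(y, Z) = 2*(y - 1*3) = 2*(y - 3) = 2*(-3 + y) = -6 + 2*y)
r = 0 (r = -2*(3 + 10)*0*(-3) = -26*0 = -2*0 = 0)
p = 0
((-7*B(-1, 4) + 10) + p)*(-343) = ((-7*(-6 + 2*(-1)) + 10) + 0)*(-343) = ((-7*(-6 - 2) + 10) + 0)*(-343) = ((-7*(-8) + 10) + 0)*(-343) = ((56 + 10) + 0)*(-343) = (66 + 0)*(-343) = 66*(-343) = -22638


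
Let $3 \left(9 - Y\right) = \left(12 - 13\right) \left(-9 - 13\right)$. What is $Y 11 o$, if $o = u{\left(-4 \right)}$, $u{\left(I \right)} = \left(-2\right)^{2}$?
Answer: $\frac{220}{3} \approx 73.333$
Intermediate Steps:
$Y = \frac{5}{3}$ ($Y = 9 - \frac{\left(12 - 13\right) \left(-9 - 13\right)}{3} = 9 - \frac{\left(-1\right) \left(-22\right)}{3} = 9 - \frac{22}{3} = \frac{5}{3} \approx 1.6667$)
$u{\left(I \right)} = 4$
$o = 4$
$Y 11 o = \frac{5}{3} \cdot 11 \cdot 4 = \frac{55}{3} \cdot 4 = \frac{220}{3}$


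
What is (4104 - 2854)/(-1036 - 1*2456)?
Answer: -625/1746 ≈ -0.35796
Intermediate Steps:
(4104 - 2854)/(-1036 - 1*2456) = 1250/(-1036 - 2456) = 1250/(-3492) = 1250*(-1/3492) = -625/1746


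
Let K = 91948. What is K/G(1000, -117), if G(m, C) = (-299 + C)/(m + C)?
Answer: -20297521/104 ≈ -1.9517e+5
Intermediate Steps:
G(m, C) = (-299 + C)/(C + m)
K/G(1000, -117) = 91948/(((-299 - 117)/(-117 + 1000))) = 91948/((-416/883)) = 91948/(((1/883)*(-416))) = 91948/(-416/883) = 91948*(-883/416) = -20297521/104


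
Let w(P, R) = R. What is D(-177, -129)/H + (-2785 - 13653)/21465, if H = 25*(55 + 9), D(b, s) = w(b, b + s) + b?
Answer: -7333679/6868800 ≈ -1.0677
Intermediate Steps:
D(b, s) = s + 2*b (D(b, s) = (b + s) + b = s + 2*b)
H = 1600 (H = 25*64 = 1600)
D(-177, -129)/H + (-2785 - 13653)/21465 = (-129 + 2*(-177))/1600 + (-2785 - 13653)/21465 = (-129 - 354)*(1/1600) - 16438*1/21465 = -483*1/1600 - 16438/21465 = -483/1600 - 16438/21465 = -7333679/6868800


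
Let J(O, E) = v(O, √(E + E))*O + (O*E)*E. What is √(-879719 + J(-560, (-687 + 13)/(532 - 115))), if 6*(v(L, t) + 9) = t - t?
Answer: I*√152351451191/417 ≈ 936.02*I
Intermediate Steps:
v(L, t) = -9 (v(L, t) = -9 + (t - t)/6 = -9 + (⅙)*0 = -9 + 0 = -9)
J(O, E) = -9*O + O*E² (J(O, E) = -9*O + (O*E)*E = -9*O + (E*O)*E = -9*O + O*E²)
√(-879719 + J(-560, (-687 + 13)/(532 - 115))) = √(-879719 - 560*(-9 + ((-687 + 13)/(532 - 115))²)) = √(-879719 - 560*(-9 + (-674/417)²)) = √(-879719 - 560*(-9 + 454276/173889)) = √(-879719 - 560*(-1110725/173889)) = √(-879719 + 622006000/173889) = √(-152351451191/173889) = I*√152351451191/417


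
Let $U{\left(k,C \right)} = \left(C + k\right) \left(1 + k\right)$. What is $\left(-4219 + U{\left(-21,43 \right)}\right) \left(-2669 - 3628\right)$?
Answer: $29337723$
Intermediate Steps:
$U{\left(k,C \right)} = \left(1 + k\right) \left(C + k\right)$
$\left(-4219 + U{\left(-21,43 \right)}\right) \left(-2669 - 3628\right) = \left(-4219 + \left(43 - 21 + \left(-21\right)^{2} + 43 \left(-21\right)\right)\right) \left(-2669 - 3628\right) = \left(-4219 + \left(43 - 21 + 441 - 903\right)\right) \left(-6297\right) = \left(-4219 - 440\right) \left(-6297\right) = \left(-4659\right) \left(-6297\right) = 29337723$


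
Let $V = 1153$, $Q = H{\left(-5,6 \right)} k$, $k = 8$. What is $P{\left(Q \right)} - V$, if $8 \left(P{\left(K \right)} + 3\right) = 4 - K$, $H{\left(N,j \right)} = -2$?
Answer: $- \frac{2307}{2} \approx -1153.5$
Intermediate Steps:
$Q = -16$ ($Q = \left(-2\right) 8 = -16$)
$P{\left(K \right)} = - \frac{5}{2} - \frac{K}{8}$ ($P{\left(K \right)} = -3 + \frac{4 - K}{8} = -3 - \left(- \frac{1}{2} + \frac{K}{8}\right) = - \frac{5}{2} - \frac{K}{8}$)
$P{\left(Q \right)} - V = \left(- \frac{5}{2} - -2\right) - 1153 = \left(- \frac{5}{2} + 2\right) - 1153 = - \frac{1}{2} - 1153 = - \frac{2307}{2}$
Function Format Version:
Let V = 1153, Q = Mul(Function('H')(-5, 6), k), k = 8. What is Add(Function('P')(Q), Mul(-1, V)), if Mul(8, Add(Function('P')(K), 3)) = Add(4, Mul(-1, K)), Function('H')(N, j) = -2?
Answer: Rational(-2307, 2) ≈ -1153.5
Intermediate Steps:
Q = -16 (Q = Mul(-2, 8) = -16)
Function('P')(K) = Add(Rational(-5, 2), Mul(Rational(-1, 8), K)) (Function('P')(K) = Add(-3, Mul(Rational(1, 8), Add(4, Mul(-1, K)))) = Add(-3, Add(Rational(1, 2), Mul(Rational(-1, 8), K))) = Add(Rational(-5, 2), Mul(Rational(-1, 8), K)))
Add(Function('P')(Q), Mul(-1, V)) = Add(Add(Rational(-5, 2), Mul(Rational(-1, 8), -16)), Mul(-1, 1153)) = Add(Add(Rational(-5, 2), 2), -1153) = Add(Rational(-1, 2), -1153) = Rational(-2307, 2)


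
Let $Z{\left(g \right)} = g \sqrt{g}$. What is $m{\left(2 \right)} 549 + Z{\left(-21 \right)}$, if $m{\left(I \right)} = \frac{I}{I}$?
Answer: $549 - 21 i \sqrt{21} \approx 549.0 - 96.234 i$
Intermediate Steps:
$Z{\left(g \right)} = g^{\frac{3}{2}}$
$m{\left(I \right)} = 1$
$m{\left(2 \right)} 549 + Z{\left(-21 \right)} = 1 \cdot 549 + \left(-21\right)^{\frac{3}{2}} = 549 - 21 i \sqrt{21}$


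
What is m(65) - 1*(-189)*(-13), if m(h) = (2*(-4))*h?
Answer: -2977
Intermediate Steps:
m(h) = -8*h
m(65) - 1*(-189)*(-13) = -8*65 - 1*(-189)*(-13) = -520 + 189*(-13) = -520 - 2457 = -2977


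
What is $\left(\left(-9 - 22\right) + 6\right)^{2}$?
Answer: $625$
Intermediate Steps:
$\left(\left(-9 - 22\right) + 6\right)^{2} = \left(-31 + 6\right)^{2} = \left(-25\right)^{2} = 625$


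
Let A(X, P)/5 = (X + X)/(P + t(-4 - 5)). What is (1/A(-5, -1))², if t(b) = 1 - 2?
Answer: 1/625 ≈ 0.0016000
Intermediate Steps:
t(b) = -1
A(X, P) = 10*X/(-1 + P) (A(X, P) = 5*((X + X)/(P - 1)) = 5*((2*X)/(-1 + P)) = 5*(2*X/(-1 + P)) = 10*X/(-1 + P))
(1/A(-5, -1))² = (1/(10*(-5)/(-1 - 1)))² = (1/(10*(-5)/(-2)))² = (1/(10*(-5)*(-½)))² = (1/25)² = 1/625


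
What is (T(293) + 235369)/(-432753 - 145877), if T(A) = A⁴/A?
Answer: -12694563/289315 ≈ -43.878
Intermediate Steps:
T(A) = A³
(T(293) + 235369)/(-432753 - 145877) = (293³ + 235369)/(-432753 - 145877) = (25153757 + 235369)/(-578630) = 25389126*(-1/578630) = -12694563/289315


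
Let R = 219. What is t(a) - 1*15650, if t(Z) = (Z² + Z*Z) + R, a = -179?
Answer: 48651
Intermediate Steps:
t(Z) = 219 + 2*Z² (t(Z) = (Z² + Z*Z) + 219 = (Z² + Z²) + 219 = 2*Z² + 219 = 219 + 2*Z²)
t(a) - 1*15650 = (219 + 2*(-179)²) - 1*15650 = (219 + 2*32041) - 15650 = (219 + 64082) - 15650 = 64301 - 15650 = 48651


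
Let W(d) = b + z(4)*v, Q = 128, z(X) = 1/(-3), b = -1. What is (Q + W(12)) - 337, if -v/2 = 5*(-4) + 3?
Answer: -664/3 ≈ -221.33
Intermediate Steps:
z(X) = -⅓
v = 34 (v = -2*(5*(-4) + 3) = -2*(-20 + 3) = -2*(-17) = 34)
W(d) = -37/3 (W(d) = -1 - ⅓*34 = -1 - 34/3 = -37/3)
(Q + W(12)) - 337 = (128 - 37/3) - 337 = 347/3 - 337 = -664/3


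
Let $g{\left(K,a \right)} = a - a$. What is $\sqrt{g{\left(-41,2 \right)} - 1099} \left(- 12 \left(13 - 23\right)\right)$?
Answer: $120 i \sqrt{1099} \approx 3978.1 i$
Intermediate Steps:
$g{\left(K,a \right)} = 0$
$\sqrt{g{\left(-41,2 \right)} - 1099} \left(- 12 \left(13 - 23\right)\right) = \sqrt{0 - 1099} \left(- 12 \left(13 - 23\right)\right) = \sqrt{-1099} \left(\left(-12\right) \left(-10\right)\right) = i \sqrt{1099} \cdot 120 = 120 i \sqrt{1099}$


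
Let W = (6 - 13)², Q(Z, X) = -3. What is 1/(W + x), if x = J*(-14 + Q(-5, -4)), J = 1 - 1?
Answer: 1/49 ≈ 0.020408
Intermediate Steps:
J = 0
W = 49 (W = (-7)² = 49)
x = 0 (x = 0*(-14 - 3) = 0*(-17) = 0)
1/(W + x) = 1/(49 + 0) = 1/49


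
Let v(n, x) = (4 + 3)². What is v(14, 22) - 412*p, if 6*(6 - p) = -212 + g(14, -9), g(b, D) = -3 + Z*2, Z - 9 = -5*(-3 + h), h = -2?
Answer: -12517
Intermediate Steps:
v(n, x) = 49 (v(n, x) = 7² = 49)
Z = 34 (Z = 9 - 5*(-3 - 2) = 9 - 5*(-5) = 9 + 25 = 34)
g(b, D) = 65 (g(b, D) = -3 + 34*2 = -3 + 68 = 65)
p = 61/2 (p = 6 - (-212 + 65)/6 = 6 - ⅙*(-147) = 6 + 49/2 = 61/2 ≈ 30.500)
v(14, 22) - 412*p = 49 - 412*61/2 = 49 - 12566 = -12517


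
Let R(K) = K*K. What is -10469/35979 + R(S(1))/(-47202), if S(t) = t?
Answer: -54910413/188697862 ≈ -0.29100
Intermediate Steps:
R(K) = K²
-10469/35979 + R(S(1))/(-47202) = -10469/35979 + 1²/(-47202) = -10469*1/35979 + 1*(-1/47202) = -10469/35979 - 1/47202 = -54910413/188697862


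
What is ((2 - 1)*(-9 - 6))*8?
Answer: -120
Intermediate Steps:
((2 - 1)*(-9 - 6))*8 = (1*(-15))*8 = -15*8 = -120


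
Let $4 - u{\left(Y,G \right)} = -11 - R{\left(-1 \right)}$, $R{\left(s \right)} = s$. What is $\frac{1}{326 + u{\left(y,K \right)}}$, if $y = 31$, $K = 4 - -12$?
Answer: $\frac{1}{340} \approx 0.0029412$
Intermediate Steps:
$K = 16$ ($K = 4 + 12 = 16$)
$u{\left(Y,G \right)} = 14$ ($u{\left(Y,G \right)} = 4 - \left(-11 - -1\right) = 4 - \left(-11 + 1\right) = 4 - -10 = 4 + 10 = 14$)
$\frac{1}{326 + u{\left(y,K \right)}} = \frac{1}{326 + 14} = \frac{1}{340}$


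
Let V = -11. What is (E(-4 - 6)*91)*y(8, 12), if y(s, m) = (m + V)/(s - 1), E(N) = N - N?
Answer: 0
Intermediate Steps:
E(N) = 0
y(s, m) = (-11 + m)/(-1 + s) (y(s, m) = (m - 11)/(s - 1) = (-11 + m)/(-1 + s))
(E(-4 - 6)*91)*y(8, 12) = (0*91)*((-11 + 12)/(-1 + 8)) = 0*(1/7) = 0*((⅐)*1) = 0*(⅐) = 0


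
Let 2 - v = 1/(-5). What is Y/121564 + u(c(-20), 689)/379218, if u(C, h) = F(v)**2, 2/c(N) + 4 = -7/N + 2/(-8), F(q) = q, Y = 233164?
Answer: 552628588261/288120355950 ≈ 1.9180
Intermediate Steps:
v = 11/5 (v = 2 - 1/(-5) = 2 - 1*(-1/5) = 2 + 1/5 = 11/5 ≈ 2.2000)
c(N) = 2/(-17/4 - 7/N) (c(N) = 2/(-4 + (-7/N + 2/(-8))) = 2/(-4 + (-7/N + 2*(-1/8))) = 2/(-4 + (-7/N - 1/4)) = 2/(-4 + (-1/4 - 7/N)) = 2/(-17/4 - 7/N))
u(C, h) = 121/25 (u(C, h) = (11/5)**2 = 121/25)
Y/121564 + u(c(-20), 689)/379218 = 233164/121564 + (121/25)/379218 = 233164*(1/121564) + (121/25)*(1/379218) = 58291/30391 + 121/9480450 = 552628588261/288120355950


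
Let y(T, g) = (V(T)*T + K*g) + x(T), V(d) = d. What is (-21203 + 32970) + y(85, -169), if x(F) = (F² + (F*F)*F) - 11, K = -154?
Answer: 666357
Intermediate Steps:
x(F) = -11 + F² + F³ (x(F) = (F² + F²*F) - 11 = (F² + F³) - 11 = -11 + F² + F³)
y(T, g) = -11 + T³ - 154*g + 2*T² (y(T, g) = (T*T - 154*g) + (-11 + T² + T³) = (T² - 154*g) + (-11 + T² + T³) = -11 + T³ - 154*g + 2*T²)
(-21203 + 32970) + y(85, -169) = (-21203 + 32970) + (-11 + 85³ - 154*(-169) + 2*85²) = 11767 + (-11 + 614125 + 26026 + 2*7225) = 11767 + (-11 + 614125 + 26026 + 14450) = 11767 + 654590 = 666357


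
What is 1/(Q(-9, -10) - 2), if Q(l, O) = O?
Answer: -1/12 ≈ -0.083333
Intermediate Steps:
1/(Q(-9, -10) - 2) = 1/(-10 - 2) = 1/(-12) = -1/12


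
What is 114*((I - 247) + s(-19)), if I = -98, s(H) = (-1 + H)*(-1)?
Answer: -37050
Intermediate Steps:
s(H) = 1 - H
114*((I - 247) + s(-19)) = 114*((-98 - 247) + (1 - 1*(-19))) = 114*(-345 + (1 + 19)) = 114*(-345 + 20) = 114*(-325) = -37050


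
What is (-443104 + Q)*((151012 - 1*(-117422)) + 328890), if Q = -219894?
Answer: -396024617352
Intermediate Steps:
(-443104 + Q)*((151012 - 1*(-117422)) + 328890) = (-443104 - 219894)*((151012 - 1*(-117422)) + 328890) = -662998*((151012 + 117422) + 328890) = -662998*(268434 + 328890) = -662998*597324 = -396024617352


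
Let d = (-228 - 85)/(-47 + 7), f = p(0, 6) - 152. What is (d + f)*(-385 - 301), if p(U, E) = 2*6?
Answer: 1813441/20 ≈ 90672.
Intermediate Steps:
p(U, E) = 12
f = -140 (f = 12 - 152 = -140)
d = 313/40 (d = -313/(-40) = -313*(-1/40) = 313/40 ≈ 7.8250)
(d + f)*(-385 - 301) = (313/40 - 140)*(-385 - 301) = -5287/40*(-686) = 1813441/20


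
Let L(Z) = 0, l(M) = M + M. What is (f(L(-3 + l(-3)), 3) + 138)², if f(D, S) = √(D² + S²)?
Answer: 19881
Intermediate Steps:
l(M) = 2*M
(f(L(-3 + l(-3)), 3) + 138)² = (√(0² + 3²) + 138)² = (√(0 + 9) + 138)² = (√9 + 138)² = (3 + 138)² = 141² = 19881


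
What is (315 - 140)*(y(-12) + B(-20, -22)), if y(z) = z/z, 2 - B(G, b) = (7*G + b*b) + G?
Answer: -56175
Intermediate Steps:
B(G, b) = 2 - b² - 8*G (B(G, b) = 2 - ((7*G + b*b) + G) = 2 - ((7*G + b²) + G) = 2 - ((b² + 7*G) + G) = 2 - (b² + 8*G) = 2 + (-b² - 8*G) = 2 - b² - 8*G)
y(z) = 1
(315 - 140)*(y(-12) + B(-20, -22)) = (315 - 140)*(1 + (2 - 1*(-22)² - 8*(-20))) = 175*(1 + (2 - 1*484 + 160)) = 175*(1 + (2 - 484 + 160)) = 175*(1 - 322) = 175*(-321) = -56175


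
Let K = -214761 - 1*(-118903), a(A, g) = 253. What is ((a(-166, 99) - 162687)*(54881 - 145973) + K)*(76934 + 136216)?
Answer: 3153840312220500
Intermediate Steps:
K = -95858 (K = -214761 + 118903 = -95858)
((a(-166, 99) - 162687)*(54881 - 145973) + K)*(76934 + 136216) = ((253 - 162687)*(54881 - 145973) - 95858)*(76934 + 136216) = (-162434*(-91092) - 95858)*213150 = (14796437928 - 95858)*213150 = 14796342070*213150 = 3153840312220500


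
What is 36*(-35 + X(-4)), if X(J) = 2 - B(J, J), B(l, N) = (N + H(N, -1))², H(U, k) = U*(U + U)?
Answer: -29412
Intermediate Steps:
H(U, k) = 2*U² (H(U, k) = U*(2*U) = 2*U²)
B(l, N) = (N + 2*N²)²
X(J) = 2 - J²*(1 + 2*J)²
36*(-35 + X(-4)) = 36*(-35 + (2 - 1*(-4)²*(1 + 2*(-4))²)) = 36*(-35 + (2 - 1*16*(1 - 8)²)) = 36*(-35 + (2 - 1*16*(-7)²)) = 36*(-35 + (2 - 1*16*49)) = 36*(-35 + (2 - 784)) = 36*(-35 - 782) = 36*(-817) = -29412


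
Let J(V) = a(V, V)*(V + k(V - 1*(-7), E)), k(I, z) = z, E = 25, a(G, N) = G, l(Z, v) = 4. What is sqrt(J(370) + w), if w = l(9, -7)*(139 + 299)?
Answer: sqrt(147902) ≈ 384.58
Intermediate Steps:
J(V) = V*(25 + V) (J(V) = V*(V + 25) = V*(25 + V))
w = 1752 (w = 4*(139 + 299) = 4*438 = 1752)
sqrt(J(370) + w) = sqrt(370*(25 + 370) + 1752) = sqrt(370*395 + 1752) = sqrt(146150 + 1752) = sqrt(147902)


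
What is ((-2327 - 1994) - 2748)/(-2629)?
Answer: 7069/2629 ≈ 2.6889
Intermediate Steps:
((-2327 - 1994) - 2748)/(-2629) = (-4321 - 2748)*(-1/2629) = -7069*(-1/2629) = 7069/2629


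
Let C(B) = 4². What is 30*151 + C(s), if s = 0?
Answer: 4546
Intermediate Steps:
C(B) = 16
30*151 + C(s) = 30*151 + 16 = 4530 + 16 = 4546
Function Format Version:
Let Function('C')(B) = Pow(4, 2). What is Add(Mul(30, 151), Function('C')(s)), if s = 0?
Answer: 4546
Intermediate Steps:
Function('C')(B) = 16
Add(Mul(30, 151), Function('C')(s)) = Add(Mul(30, 151), 16) = Add(4530, 16) = 4546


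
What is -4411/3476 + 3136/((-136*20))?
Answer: -65053/26860 ≈ -2.4219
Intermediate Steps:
-4411/3476 + 3136/((-136*20)) = -4411*1/3476 + 3136/(-2720) = -401/316 + 3136*(-1/2720) = -401/316 - 98/85 = -65053/26860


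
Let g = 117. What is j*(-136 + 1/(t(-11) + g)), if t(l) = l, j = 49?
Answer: -706335/106 ≈ -6663.5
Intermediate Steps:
j*(-136 + 1/(t(-11) + g)) = 49*(-136 + 1/(-11 + 117)) = 49*(-136 + 1/106) = 49*(-14415/106) = -706335/106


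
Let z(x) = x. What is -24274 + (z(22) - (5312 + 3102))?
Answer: -32666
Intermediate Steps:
-24274 + (z(22) - (5312 + 3102)) = -24274 + (22 - (5312 + 3102)) = -24274 + (22 - 1*8414) = -24274 + (22 - 8414) = -24274 - 8392 = -32666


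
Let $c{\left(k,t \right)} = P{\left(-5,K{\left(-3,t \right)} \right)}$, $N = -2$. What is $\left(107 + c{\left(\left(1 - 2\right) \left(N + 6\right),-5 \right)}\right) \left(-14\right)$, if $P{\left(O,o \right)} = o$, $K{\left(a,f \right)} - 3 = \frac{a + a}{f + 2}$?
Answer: $-1568$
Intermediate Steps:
$K{\left(a,f \right)} = 3 + \frac{2 a}{2 + f}$ ($K{\left(a,f \right)} = 3 + \frac{a + a}{f + 2} = 3 + \frac{2 a}{2 + f}$)
$c{\left(k,t \right)} = \frac{3 t}{2 + t}$ ($c{\left(k,t \right)} = \frac{6 + 2 \left(-3\right) + 3 t}{2 + t} = \frac{6 - 6 + 3 t}{2 + t} = \frac{3 t}{2 + t}$)
$\left(107 + c{\left(\left(1 - 2\right) \left(N + 6\right),-5 \right)}\right) \left(-14\right) = \left(107 + 3 \left(-5\right) \frac{1}{2 - 5}\right) \left(-14\right) = \left(107 + 3 \left(-5\right) \frac{1}{-3}\right) \left(-14\right) = \left(107 + 3 \left(-5\right) \left(- \frac{1}{3}\right)\right) \left(-14\right) = \left(107 + 5\right) \left(-14\right) = 112 \left(-14\right) = -1568$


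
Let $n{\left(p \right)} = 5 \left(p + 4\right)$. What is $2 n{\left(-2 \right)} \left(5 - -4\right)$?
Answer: $180$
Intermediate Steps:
$n{\left(p \right)} = 20 + 5 p$ ($n{\left(p \right)} = 5 \left(4 + p\right) = 20 + 5 p$)
$2 n{\left(-2 \right)} \left(5 - -4\right) = 2 \left(20 + 5 \left(-2\right)\right) \left(5 - -4\right) = 2 \left(20 - 10\right) \left(5 + 4\right) = 2 \cdot 10 \cdot 9 = 20 \cdot 9 = 180$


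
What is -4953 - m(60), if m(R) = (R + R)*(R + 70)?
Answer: -20553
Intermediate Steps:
m(R) = 2*R*(70 + R) (m(R) = (2*R)*(70 + R) = 2*R*(70 + R))
-4953 - m(60) = -4953 - 2*60*(70 + 60) = -4953 - 2*60*130 = -4953 - 1*15600 = -4953 - 15600 = -20553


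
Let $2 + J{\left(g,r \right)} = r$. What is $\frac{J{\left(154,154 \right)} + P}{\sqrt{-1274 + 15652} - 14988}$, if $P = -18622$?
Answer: $\frac{138414180}{112312883} + \frac{9235 \sqrt{14378}}{112312883} \approx 1.2423$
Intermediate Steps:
$J{\left(g,r \right)} = -2 + r$
$\frac{J{\left(154,154 \right)} + P}{\sqrt{-1274 + 15652} - 14988} = \frac{\left(-2 + 154\right) - 18622}{\sqrt{-1274 + 15652} - 14988} = \frac{152 - 18622}{\sqrt{14378} - 14988} = - \frac{18470}{-14988 + \sqrt{14378}}$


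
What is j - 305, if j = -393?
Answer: -698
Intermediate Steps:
j - 305 = -393 - 305 = -698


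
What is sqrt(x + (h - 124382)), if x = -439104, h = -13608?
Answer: I*sqrt(577094) ≈ 759.67*I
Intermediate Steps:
sqrt(x + (h - 124382)) = sqrt(-439104 + (-13608 - 124382)) = sqrt(-439104 - 137990) = sqrt(-577094) = I*sqrt(577094)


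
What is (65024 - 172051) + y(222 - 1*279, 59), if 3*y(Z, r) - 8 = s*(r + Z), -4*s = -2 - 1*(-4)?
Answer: -321074/3 ≈ -1.0702e+5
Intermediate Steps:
s = -½ (s = -(-2 - 1*(-4))/4 = -(-2 + 4)/4 = -¼*2 = -½ ≈ -0.50000)
y(Z, r) = 8/3 - Z/6 - r/6 (y(Z, r) = 8/3 + (-(r + Z)/2)/3 = 8/3 + (-(Z + r)/2)/3 = 8/3 + (-Z/2 - r/2)/3 = 8/3 + (-Z/6 - r/6) = 8/3 - Z/6 - r/6)
(65024 - 172051) + y(222 - 1*279, 59) = (65024 - 172051) + (8/3 - (222 - 1*279)/6 - ⅙*59) = -107027 + (8/3 - (222 - 279)/6 - 59/6) = -107027 + (8/3 - ⅙*(-57) - 59/6) = -107027 + (8/3 + 19/2 - 59/6) = -107027 + 7/3 = -321074/3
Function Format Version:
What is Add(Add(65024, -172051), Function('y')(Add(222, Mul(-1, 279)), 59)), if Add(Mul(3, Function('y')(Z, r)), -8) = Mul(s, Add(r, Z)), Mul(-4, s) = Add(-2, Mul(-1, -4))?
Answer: Rational(-321074, 3) ≈ -1.0702e+5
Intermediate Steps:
s = Rational(-1, 2) (s = Mul(Rational(-1, 4), Add(-2, Mul(-1, -4))) = Mul(Rational(-1, 4), Add(-2, 4)) = Mul(Rational(-1, 4), 2) = Rational(-1, 2) ≈ -0.50000)
Function('y')(Z, r) = Add(Rational(8, 3), Mul(Rational(-1, 6), Z), Mul(Rational(-1, 6), r)) (Function('y')(Z, r) = Add(Rational(8, 3), Mul(Rational(1, 3), Mul(Rational(-1, 2), Add(r, Z)))) = Add(Rational(8, 3), Mul(Rational(1, 3), Mul(Rational(-1, 2), Add(Z, r)))) = Add(Rational(8, 3), Mul(Rational(1, 3), Add(Mul(Rational(-1, 2), Z), Mul(Rational(-1, 2), r)))) = Add(Rational(8, 3), Add(Mul(Rational(-1, 6), Z), Mul(Rational(-1, 6), r))) = Add(Rational(8, 3), Mul(Rational(-1, 6), Z), Mul(Rational(-1, 6), r)))
Add(Add(65024, -172051), Function('y')(Add(222, Mul(-1, 279)), 59)) = Add(Add(65024, -172051), Add(Rational(8, 3), Mul(Rational(-1, 6), Add(222, Mul(-1, 279))), Mul(Rational(-1, 6), 59))) = Add(-107027, Add(Rational(8, 3), Mul(Rational(-1, 6), Add(222, -279)), Rational(-59, 6))) = Add(-107027, Add(Rational(8, 3), Mul(Rational(-1, 6), -57), Rational(-59, 6))) = Add(-107027, Add(Rational(8, 3), Rational(19, 2), Rational(-59, 6))) = Add(-107027, Rational(7, 3)) = Rational(-321074, 3)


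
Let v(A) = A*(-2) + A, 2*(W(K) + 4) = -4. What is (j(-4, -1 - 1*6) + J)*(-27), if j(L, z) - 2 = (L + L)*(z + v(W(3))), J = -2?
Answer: -216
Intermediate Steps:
W(K) = -6 (W(K) = -4 + (½)*(-4) = -4 - 2 = -6)
v(A) = -A (v(A) = -2*A + A = -A)
j(L, z) = 2 + 2*L*(6 + z) (j(L, z) = 2 + (L + L)*(z - 1*(-6)) = 2 + (2*L)*(z + 6) = 2 + (2*L)*(6 + z) = 2 + 2*L*(6 + z))
(j(-4, -1 - 1*6) + J)*(-27) = ((2 + 12*(-4) + 2*(-4)*(-1 - 1*6)) - 2)*(-27) = ((2 - 48 + 2*(-4)*(-1 - 6)) - 2)*(-27) = ((2 - 48 + 2*(-4)*(-7)) - 2)*(-27) = ((2 - 48 + 56) - 2)*(-27) = (10 - 2)*(-27) = 8*(-27) = -216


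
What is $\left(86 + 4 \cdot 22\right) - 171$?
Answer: $3$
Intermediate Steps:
$\left(86 + 4 \cdot 22\right) - 171 = \left(86 + 88\right) - 171 = 174 - 171 = 3$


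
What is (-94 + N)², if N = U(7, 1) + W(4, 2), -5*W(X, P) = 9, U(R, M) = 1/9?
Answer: 18541636/2025 ≈ 9156.4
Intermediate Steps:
U(R, M) = ⅑
W(X, P) = -9/5 (W(X, P) = -⅕*9 = -9/5)
N = -76/45 (N = ⅑ - 9/5 = -76/45 ≈ -1.6889)
(-94 + N)² = (-94 - 76/45)² = (-4306/45)² = 18541636/2025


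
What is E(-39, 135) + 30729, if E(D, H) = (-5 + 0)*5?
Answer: 30704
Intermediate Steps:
E(D, H) = -25 (E(D, H) = -5*5 = -25)
E(-39, 135) + 30729 = -25 + 30729 = 30704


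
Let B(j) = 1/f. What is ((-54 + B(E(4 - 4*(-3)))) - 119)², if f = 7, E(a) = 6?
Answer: 1464100/49 ≈ 29880.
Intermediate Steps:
B(j) = ⅐ (B(j) = 1/7 = ⅐)
((-54 + B(E(4 - 4*(-3)))) - 119)² = ((-54 + ⅐) - 119)² = (-377/7 - 119)² = (-1210/7)² = 1464100/49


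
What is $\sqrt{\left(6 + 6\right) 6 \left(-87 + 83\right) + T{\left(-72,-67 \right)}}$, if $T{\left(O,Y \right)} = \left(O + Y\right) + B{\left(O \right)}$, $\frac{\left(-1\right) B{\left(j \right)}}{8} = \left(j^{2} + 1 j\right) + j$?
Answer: $i \sqrt{40747} \approx 201.86 i$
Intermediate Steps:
$B{\left(j \right)} = - 16 j - 8 j^{2}$ ($B{\left(j \right)} = - 8 \left(\left(j^{2} + 1 j\right) + j\right) = - 8 \left(\left(j^{2} + j\right) + j\right) = - 8 \left(\left(j + j^{2}\right) + j\right) = - 8 \left(j^{2} + 2 j\right) = - 16 j - 8 j^{2}$)
$T{\left(O,Y \right)} = O + Y - 8 O \left(2 + O\right)$ ($T{\left(O,Y \right)} = \left(O + Y\right) - 8 O \left(2 + O\right) = O + Y - 8 O \left(2 + O\right)$)
$\sqrt{\left(6 + 6\right) 6 \left(-87 + 83\right) + T{\left(-72,-67 \right)}} = \sqrt{\left(6 + 6\right) 6 \left(-87 + 83\right) - \left(139 - 576 \left(2 - 72\right)\right)} = \sqrt{12 \cdot 6 \left(-4\right) - \left(139 + 40320\right)} = \sqrt{72 \left(-4\right) - 40459} = \sqrt{-288 - 40459} = \sqrt{-40747} = i \sqrt{40747}$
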